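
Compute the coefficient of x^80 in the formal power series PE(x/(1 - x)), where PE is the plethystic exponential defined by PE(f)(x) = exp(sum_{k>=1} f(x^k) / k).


For f(x) = x/(1 - x) we have
sum_{k>=1} f(x^k) / k = sum_{k>=1} (1/k) * x^k / (1 - x^k) = sum_{k, m >= 1} x^(k m) / k,
which after exponentiating simplifies to
PE(x/(1 - x)) = prod_{k>=1} 1 / (1 - x^k).
This is the generating function for the partition function p(n), so the coefficient of x^80 is p(80).
Computing p(80) by dynamic programming over parts 1, 2, ..., 80: p(80) = 15796476.

15796476


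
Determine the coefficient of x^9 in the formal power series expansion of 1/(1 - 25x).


The geometric series identity gives 1/(1 - c x) = sum_{k>=0} c^k x^k, so the coefficient of x^k is c^k.
Here c = 25 and k = 9.
Computing: 25^9 = 3814697265625

3814697265625


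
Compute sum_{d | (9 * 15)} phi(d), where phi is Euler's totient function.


First, 9 * 15 = 135. One classical identity is sum_{d | n} phi(d) = n (each k in [1, n] has a unique gcd with n, and among the k's with gcd(k, n) = n/d there are phi(d) of them). So the sum equals 135. We also verify directly:
Divisors of 135: 1, 3, 5, 9, 15, 27, 45, 135.
phi values: 1, 2, 4, 6, 8, 18, 24, 72.
Sum = 135.

135


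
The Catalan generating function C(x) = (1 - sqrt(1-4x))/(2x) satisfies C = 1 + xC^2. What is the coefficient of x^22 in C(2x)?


Substituting x -> 2x scales the n-th coefficient by 2^n, so [x^22] C(2x) = 2^22 * C_22.
C_22 = C(2*22, 22)/(23) = 2104098963720/23 = 91482563640.
So 2^22 * 91482563640 = 4194304 * 91482563640 = 383705682605506560.

383705682605506560


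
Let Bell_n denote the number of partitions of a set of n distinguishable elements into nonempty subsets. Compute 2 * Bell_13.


Bell_13 can be computed from the Bell triangle or from Dobinski's identity Bell_n = (1/e) * sum_{k>=0} k^n / k!.
Computing Bell_13 = 27644437.
Then 2 * 27644437 = 55288874.

55288874


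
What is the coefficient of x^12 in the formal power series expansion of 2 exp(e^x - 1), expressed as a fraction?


exp(e^x - 1) is the exponential generating function for the Bell numbers Bell_k: exp(e^x - 1) = sum_{k>=0} Bell_k x^k / k!.
So the coefficient of x^12 in 2 exp(e^x - 1) is 2 Bell_12 / 12!.
Computing: Bell_12 = 4213597 and 12! = 479001600, giving
2 * 4213597/479001600 = 4213597/239500800.

4213597/239500800


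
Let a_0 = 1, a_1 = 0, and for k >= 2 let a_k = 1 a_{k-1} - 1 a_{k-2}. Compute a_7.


Iterating the recurrence forward:
a_0 = 1
a_1 = 0
a_2 = 1*0 - 1*1 = -1
a_3 = 1*-1 - 1*0 = -1
a_4 = 1*-1 - 1*-1 = 0
a_5 = 1*0 - 1*-1 = 1
a_6 = 1*1 - 1*0 = 1
a_7 = 1*1 - 1*1 = 0
So a_7 = 0.

0


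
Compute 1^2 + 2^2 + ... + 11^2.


This power sum has a closed form given by Faulhaber's formula
sum_{k=1}^{m} k^p = (1 / (p + 1)) * sum_{j=0}^{p} C(p + 1, j) B_j m^(p + 1 - j),
but for small m direct computation is fastest:
1 + 4 + 9 + 16 + 25 + 36 + 49 + 64 + 81 + 100 + 121 = 506.

506


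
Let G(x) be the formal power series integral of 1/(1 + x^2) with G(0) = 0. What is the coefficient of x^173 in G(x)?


1/(1 + x^2) = sum_{j>=0} (-1)^j x^(2j). Integrating termwise with G(0) = 0:
G(x) = sum_{j>=0} (-1)^j x^(2j+1) / (2j+1) = arctan(x).
Only odd powers are nonzero. For x^173 write 173 = 2*86 + 1, giving
(-1)^86 / 173 = 1/173 = 1/173.

1/173


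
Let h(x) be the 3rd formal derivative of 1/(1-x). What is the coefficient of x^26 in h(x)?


Differentiating 3 times: d^3/dx^3 [1/(1-x)] = 3!/(1-x)^4.
The expansion 1/(1-x)^4 = sum_{k>=0} C(k+3, 3) x^k, so the coefficient of x^n in 3!/(1-x)^4 is 3! * C(n+3, 3).
For n = 26: 6 * C(29, 3) = 6 * 3654 = 21924

21924


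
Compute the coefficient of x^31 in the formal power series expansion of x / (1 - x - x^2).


Let f(x) = sum_{k>=0} a_k x^k. Multiplying f(x) * (1 - x - x^2) = x and matching coefficients gives a_0 = 0, a_1 = 1, and a_k = a_{k-1} + a_{k-2} for k >= 2. These are the Fibonacci numbers F_k.
Iterating from F_0 = 0, F_1 = 1:
F_0=0, F_1=1, F_2=1, F_3=2, F_4=3, F_5=5, F_6=8, F_7=13, F_8=21, F_9=34, ...
F_31 = 1346269.

1346269


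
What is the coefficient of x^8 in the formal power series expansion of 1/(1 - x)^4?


The expansion 1/(1 - x)^r = sum_{k>=0} C(k + r - 1, r - 1) x^k follows from the multiset / negative-binomial theorem (or from repeated differentiation of the geometric series).
For r = 4 and k = 8:
C(11, 3) = 39916800 / (6 * 40320) = 165.

165


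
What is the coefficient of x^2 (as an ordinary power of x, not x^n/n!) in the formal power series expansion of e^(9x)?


The exponential series is e^y = sum_{k>=0} y^k / k!. Substituting y = 9x gives
e^(9x) = sum_{k>=0} 9^k x^k / k!.
So the coefficient of x^n is a^n/n! with a = 9, n = 2:
9^2 / 2! = 81/2 = 81/2

81/2


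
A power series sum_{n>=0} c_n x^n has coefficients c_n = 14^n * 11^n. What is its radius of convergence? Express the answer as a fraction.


By the root test (Cauchy-Hadamard), the radius is R = 1 / limsup_n |c_n|^(1/n).
Here |c_n|^(1/n) = (14^n * 11^n)^(1/n) = 14 * 11 = 154 for all n.
So R = 1/154 = 1/154.

1/154


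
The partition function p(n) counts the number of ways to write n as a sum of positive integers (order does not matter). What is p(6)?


Using the generating function prod_{k>=1} 1/(1-x^k), we compute p(6).
By dynamic programming over parts 1 through 6:
p(6) = 11

11


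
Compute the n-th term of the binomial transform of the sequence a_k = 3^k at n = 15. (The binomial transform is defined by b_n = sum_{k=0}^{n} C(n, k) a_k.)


With a_k = 3^k, b_n = sum_{k=0}^{n} C(n, k) 3^k = (1 + 3)^n by the binomial theorem.
For n = 15: (1 + 3)^15 = 4^15 = 1073741824.

1073741824


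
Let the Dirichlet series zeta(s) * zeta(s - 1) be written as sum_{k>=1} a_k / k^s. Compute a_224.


Convolution gives a_k = sum_{d | k} d * 1 = sum_{d | k} d = sigma(k), the sum of positive divisors of k.
For k = 224, the divisors are 1, 2, 4, 7, 8, 14, 16, 28, 32, 56, 112, 224, so
sigma(224) = 1 + 2 + 4 + 7 + 8 + 14 + 16 + 28 + 32 + 56 + 112 + 224 = 504.

504


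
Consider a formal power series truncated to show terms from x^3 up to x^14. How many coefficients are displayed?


From x^3 to x^14 inclusive, the count is 14 - 3 + 1 = 12.

12


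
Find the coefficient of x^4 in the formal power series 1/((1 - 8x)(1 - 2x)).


By partial fractions or Cauchy convolution:
The coefficient equals sum_{k=0}^{4} 8^k * 2^(4-k).
= 5456

5456


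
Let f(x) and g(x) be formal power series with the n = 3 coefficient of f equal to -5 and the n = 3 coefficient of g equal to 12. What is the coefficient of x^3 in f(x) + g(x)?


Addition of formal power series is termwise.
The coefficient of x^3 in f + g = -5 + 12
= 7

7


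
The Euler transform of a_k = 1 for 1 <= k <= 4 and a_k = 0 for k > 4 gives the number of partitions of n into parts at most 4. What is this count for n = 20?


Partitions of 20 into parts at most 4:
Using generating function (1-x)^(-1)(1-x^2)^(-1)...(1-x^4)^(-1),
the coefficient of x^20 = 108

108


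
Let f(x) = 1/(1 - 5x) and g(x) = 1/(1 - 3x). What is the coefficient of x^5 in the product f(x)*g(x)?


The coefficient of x^n in f*g is the Cauchy product: sum_{k=0}^{n} a^k * b^(n-k).
With a=5, b=3, n=5:
sum_{k=0}^{5} 5^k * 3^(5-k)
= 7448

7448


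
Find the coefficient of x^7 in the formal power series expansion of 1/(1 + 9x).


Write 1/(1 + c x) = 1/(1 - (-c) x) and apply the geometric-series identity
1/(1 - y) = sum_{k>=0} y^k to get 1/(1 + c x) = sum_{k>=0} (-c)^k x^k.
So the coefficient of x^k is (-c)^k = (-1)^k * c^k.
Here c = 9 and k = 7:
(-9)^7 = -1 * 4782969 = -4782969

-4782969


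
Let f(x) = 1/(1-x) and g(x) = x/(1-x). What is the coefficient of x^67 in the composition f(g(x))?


First simplify the composition: f(g(x)) = 1/(1 - x/(1-x)) = (1-x)/((1-x) - x) = (1-x)/(1-2x).
Now extract the coefficient. Write (1-x)/(1-2x) = 1/(1-2x) - x/(1-2x).
The coefficient of x^n in 1/(1-2x) is 2^n, and in x/(1-2x) is 2^(n-1) (for n >= 1).
So the coefficient of x^67 is 2^67 - 2^66 = 147573952589676412928 - 73786976294838206464 = 73786976294838206464.

73786976294838206464


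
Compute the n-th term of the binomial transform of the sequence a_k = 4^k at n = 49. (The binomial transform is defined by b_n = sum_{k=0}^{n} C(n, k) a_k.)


With a_k = 4^k, b_n = sum_{k=0}^{n} C(n, k) 4^k = (1 + 4)^n by the binomial theorem.
For n = 49: (1 + 4)^49 = 5^49 = 17763568394002504646778106689453125.

17763568394002504646778106689453125


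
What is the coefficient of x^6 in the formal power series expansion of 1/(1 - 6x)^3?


The general identity 1/(1 - c x)^r = sum_{k>=0} c^k C(k + r - 1, r - 1) x^k follows by substituting y = c x into 1/(1 - y)^r = sum_{k>=0} C(k + r - 1, r - 1) y^k.
For c = 6, r = 3, k = 6:
6^6 * C(8, 2) = 46656 * 28 = 1306368.

1306368


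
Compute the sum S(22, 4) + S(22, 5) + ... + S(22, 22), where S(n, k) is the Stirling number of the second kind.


By definition, S(n, k) counts partitions of an n-set into exactly k nonempty blocks.
Computing row n = 22 for k = 4..22:
S(22, k): 727778623825, 19137821912055, 163305339345225, 602762379967440, 1142399079991620, 1241963303533920, 835143799377954, 366282500870286, 108823356051137, 22496861868481, 3295165281331, 345615943200, 26046574004, 1404142047, 53374629, 1389850, 23485, 231, 1
Sum = 4506710508270721.

4506710508270721


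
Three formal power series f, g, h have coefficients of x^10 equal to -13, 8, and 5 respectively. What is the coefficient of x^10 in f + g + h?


Series addition is componentwise:
-13 + 8 + 5
= 0

0


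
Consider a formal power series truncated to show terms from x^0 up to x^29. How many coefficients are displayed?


From x^0 to x^29 inclusive, the count is 29 - 0 + 1 = 30.

30


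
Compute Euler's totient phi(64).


phi(n) counts integers in [1, n] coprime to n. Using the multiplicative formula phi(n) = n * prod_{p | n} (1 - 1/p):
64 = 2^6, so
phi(64) = 64 * (1 - 1/2) = 32.

32


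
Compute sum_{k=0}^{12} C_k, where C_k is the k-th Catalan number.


C_0 through C_12: 1, 1, 2, 5, 14, 42, 132, 429, 1430, 4862, 16796, 58786, 208012
Sum = 1 + 1 + 2 + 5 + 14 + 42 + 132 + 429 + 1430 + 4862 + 16796 + 58786 + 208012
= 290512

290512


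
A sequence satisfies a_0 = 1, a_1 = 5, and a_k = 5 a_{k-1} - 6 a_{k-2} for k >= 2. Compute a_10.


The characteristic equation is t^2 - 5 t + 6 = 0, with roots r_1 = 3 and r_2 = 2 (so c_1 = r_1 + r_2, c_2 = -r_1 r_2 as required).
One can use the closed form a_n = A r_1^n + B r_2^n, but direct iteration is more reliable:
a_0 = 1, a_1 = 5, a_2 = 19, a_3 = 65, a_4 = 211, a_5 = 665, a_6 = 2059, a_7 = 6305, a_8 = 19171, a_9 = 58025, a_10 = 175099.
So a_10 = 175099.

175099


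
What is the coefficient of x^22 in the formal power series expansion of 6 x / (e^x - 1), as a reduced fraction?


The exponential generating function for Bernoulli numbers is
x / (e^x - 1) = sum_{k>=0} B_k x^k / k!.
So the coefficient of x^22 in 6 x / (e^x - 1) is 6 B_22 / 22!.
Computing: B_22 = 854513/138, 22! = 1124000727777607680000, giving
6 * 854513/138 / 1124000727777607680000 = 77683/2350183339898634240000.

77683/2350183339898634240000


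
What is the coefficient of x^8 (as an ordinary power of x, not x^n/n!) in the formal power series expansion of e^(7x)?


The exponential series is e^y = sum_{k>=0} y^k / k!. Substituting y = 7x gives
e^(7x) = sum_{k>=0} 7^k x^k / k!.
So the coefficient of x^n is a^n/n! with a = 7, n = 8:
7^8 / 8! = 5764801/40320 = 823543/5760

823543/5760


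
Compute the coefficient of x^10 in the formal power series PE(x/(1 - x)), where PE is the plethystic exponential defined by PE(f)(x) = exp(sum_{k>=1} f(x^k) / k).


For f(x) = x/(1 - x) we have
sum_{k>=1} f(x^k) / k = sum_{k>=1} (1/k) * x^k / (1 - x^k) = sum_{k, m >= 1} x^(k m) / k,
which after exponentiating simplifies to
PE(x/(1 - x)) = prod_{k>=1} 1 / (1 - x^k).
This is the generating function for the partition function p(n), so the coefficient of x^10 is p(10).
Computing p(10) by dynamic programming over parts 1, 2, ..., 10: p(10) = 42.

42


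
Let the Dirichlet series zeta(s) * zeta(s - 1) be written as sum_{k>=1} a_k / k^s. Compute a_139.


Convolution gives a_k = sum_{d | k} d * 1 = sum_{d | k} d = sigma(k), the sum of positive divisors of k.
For k = 139, the divisors are 1, 139, so
sigma(139) = 1 + 139 = 140.

140


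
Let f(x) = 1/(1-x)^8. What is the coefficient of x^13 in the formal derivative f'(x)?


Differentiate: d/dx [ 1/(1-x)^r ] = r / (1-x)^(r+1).
Here r = 8, so f'(x) = 8 / (1-x)^9.
The expansion of 1/(1-x)^(r+1) has coefficient of x^n equal to C(n+r, r).
So the coefficient of x^13 in f'(x) is
8 * C(21, 8) = 8 * 203490 = 1627920

1627920


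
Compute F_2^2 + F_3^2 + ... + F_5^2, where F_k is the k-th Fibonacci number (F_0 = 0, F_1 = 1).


There is a standard identity sum_{k=0}^{N} F_k^2 = F_N * F_{N+1} (proved inductively from the telescoping relation F_k^2 = F_k F_{k+1} - F_{k-1} F_k). Then
sum_{k=2}^{5} F_k^2 = F_5 F_6 - F_1 F_2.
Computing: F_5 = 5, F_6 = 8, F_1 = 1, F_2 = 1.
Sum = 5 * 8 - 1 * 1 = 39.

39


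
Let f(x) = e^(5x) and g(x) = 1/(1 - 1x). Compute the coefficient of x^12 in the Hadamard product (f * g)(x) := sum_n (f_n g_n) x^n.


Expanding: f_k = 5^k/k! (from e^(5x)) and g_k = 1^k (from 1/(1 - 1x)). So the Hadamard coefficient (f * g)_k = 5^k 1^k / k! = (5)^k / k!.
For k = 12: 5^12/12! = 244140625/479001600 = 9765625/19160064.

9765625/19160064


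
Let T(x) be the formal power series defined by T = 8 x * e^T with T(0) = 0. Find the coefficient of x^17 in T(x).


Apply the Lagrange inversion formula: if T = 8 x * phi(T) with phi(t) = e^t, then
[x^n] T = 8^n * (1/n) [t^(n-1)] phi(t)^n = 8^n * (1/n) [t^(n-1)] e^(n t) = 8^n * (1/n) * n^(n-1) / (n-1)! = 8^n * n^(n-1) / n!.
When c = 1 this is the Cayley count of rooted labeled trees on n vertices, divided by n!.
For n = 17: 8^17 * 17^16 / 17! = 2251799813685248 * 48661191875666868481/355687428096000 = 196704214296818916062708891648/638512875.

196704214296818916062708891648/638512875


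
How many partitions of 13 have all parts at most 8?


Using the generating function (1-x)^(-1)(1-x^2)^(-1)...(1-x^8)^(-1),
the coefficient of x^13 counts these restricted partitions.
Result = 89

89


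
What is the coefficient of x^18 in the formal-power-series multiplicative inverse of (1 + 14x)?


The inverse is 1/(1 + 14x). Apply the geometric identity 1/(1 - y) = sum_{k>=0} y^k with y = -14x:
1/(1 + 14x) = sum_{k>=0} (-14)^k x^k.
So the coefficient of x^18 is (-14)^18 = 426878854210636742656.

426878854210636742656


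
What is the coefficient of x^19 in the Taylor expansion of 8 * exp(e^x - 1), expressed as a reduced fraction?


exp(e^x - 1) = sum_{k>=0} Bell_k x^k / k!, where Bell_k is the k-th Bell number.
So the coefficient of x^19 is 8 * Bell_19 / 19!.
Computing: Bell_19 = 5832742205057 and 19! = 121645100408832000, giving
8 * 5832742205057/121645100408832000 = 5832742205057/15205637551104000.

5832742205057/15205637551104000


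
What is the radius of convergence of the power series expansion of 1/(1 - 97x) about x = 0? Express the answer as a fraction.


Expanding 1/(1 - 97x) = sum_{k>=0} 97^k x^k, the series converges when |97x| < 1, i.e., |x| < 1/97.
So the radius of convergence is 1/97 = 1/97.

1/97


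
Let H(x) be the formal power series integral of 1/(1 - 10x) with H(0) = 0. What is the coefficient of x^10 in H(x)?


1/(1 - 10x) = sum_{k>=0} 10^k x^k. Integrating termwise with H(0) = 0:
H(x) = sum_{k>=0} 10^k x^(k+1) / (k+1) = sum_{m>=1} 10^(m-1) x^m / m.
For m = 10: 10^9/10 = 1000000000/10 = 100000000.

100000000


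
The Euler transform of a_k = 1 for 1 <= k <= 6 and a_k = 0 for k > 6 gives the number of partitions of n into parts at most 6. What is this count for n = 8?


Partitions of 8 into parts at most 6:
Using generating function (1-x)^(-1)(1-x^2)^(-1)...(1-x^6)^(-1),
the coefficient of x^8 = 20

20


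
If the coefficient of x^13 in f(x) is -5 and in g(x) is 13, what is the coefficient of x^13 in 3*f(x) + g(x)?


Scalar multiplication scales coefficients: 3 * -5 = -15.
Then add the g coefficient: -15 + 13
= -2

-2


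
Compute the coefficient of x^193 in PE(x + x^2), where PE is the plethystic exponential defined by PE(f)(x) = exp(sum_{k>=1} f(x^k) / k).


With f(x) = x + x^2, the exponent is sum_{k>=1} (x^k + x^(2k)) / k = -ln(1 - x) - ln(1 - x^2). Exponentiating:
PE(x + x^2) = 1 / ((1 - x)(1 - x^2)).
This is the generating function for partitions of n into parts of size 1 or 2. The number of 2's can be any j in 0..96, and the rest are 1's, so
[x^193] = floor(193/2) + 1 = 97.

97


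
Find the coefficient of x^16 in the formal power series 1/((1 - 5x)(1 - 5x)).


By partial fractions or Cauchy convolution:
The coefficient equals sum_{k=0}^{16} 5^k * 5^(16-k).
= 2593994140625

2593994140625


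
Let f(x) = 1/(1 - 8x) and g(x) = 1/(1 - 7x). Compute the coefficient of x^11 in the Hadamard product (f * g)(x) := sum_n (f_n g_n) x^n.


f has coefficients f_k = 8^k and g has coefficients g_k = 7^k, so the Hadamard product has coefficient (f*g)_k = 8^k * 7^k = 56^k.
For k = 11: 56^11 = 16985107389382393856.

16985107389382393856


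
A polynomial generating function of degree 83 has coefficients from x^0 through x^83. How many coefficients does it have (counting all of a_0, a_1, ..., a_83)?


A polynomial of degree 83 takes the form a_0 + a_1 x + ... + a_83 x^83.
The number of coefficients is 83 + 1 = 84.

84


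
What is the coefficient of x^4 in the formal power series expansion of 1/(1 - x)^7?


The negative binomial / multiset identity is
1/(1 - x)^r = sum_{k>=0} C(k + r - 1, r - 1) x^k.
Here r = 7 and k = 4, so the coefficient is
C(4 + 6, 6) = C(10, 6)
= 210

210


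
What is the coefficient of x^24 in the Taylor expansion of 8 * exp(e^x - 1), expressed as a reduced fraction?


exp(e^x - 1) = sum_{k>=0} Bell_k x^k / k!, where Bell_k is the k-th Bell number.
So the coefficient of x^24 is 8 * Bell_24 / 24!.
Computing: Bell_24 = 445958869294805289 and 24! = 620448401733239439360000, giving
8 * 445958869294805289/620448401733239439360000 = 148652956431601763/25852016738884976640000.

148652956431601763/25852016738884976640000


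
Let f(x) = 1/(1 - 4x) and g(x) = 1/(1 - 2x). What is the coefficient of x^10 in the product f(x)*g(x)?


The coefficient of x^n in f*g is the Cauchy product: sum_{k=0}^{n} a^k * b^(n-k).
With a=4, b=2, n=10:
sum_{k=0}^{10} 4^k * 2^(10-k)
= 2096128

2096128


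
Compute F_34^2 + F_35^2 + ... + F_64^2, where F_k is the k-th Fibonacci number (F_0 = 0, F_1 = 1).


There is a standard identity sum_{k=0}^{N} F_k^2 = F_N * F_{N+1} (proved inductively from the telescoping relation F_k^2 = F_k F_{k+1} - F_{k-1} F_k). Then
sum_{k=34}^{64} F_k^2 = F_64 F_65 - F_33 F_34.
Computing: F_64 = 10610209857723, F_65 = 17167680177565, F_33 = 3524578, F_34 = 5702887.
Sum = 10610209857723 * 17167680177565 - 3524578 * 5702887 = 182152689454215805756527809.

182152689454215805756527809


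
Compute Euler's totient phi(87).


phi(n) counts integers in [1, n] coprime to n. Using the multiplicative formula phi(n) = n * prod_{p | n} (1 - 1/p):
87 = 3 * 29, so
phi(87) = 87 * (1 - 1/3) * (1 - 1/29) = 56.

56


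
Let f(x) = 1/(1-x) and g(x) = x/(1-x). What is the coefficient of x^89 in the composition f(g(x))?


First simplify the composition: f(g(x)) = 1/(1 - x/(1-x)) = (1-x)/((1-x) - x) = (1-x)/(1-2x).
Now extract the coefficient. Write (1-x)/(1-2x) = 1/(1-2x) - x/(1-2x).
The coefficient of x^n in 1/(1-2x) is 2^n, and in x/(1-2x) is 2^(n-1) (for n >= 1).
So the coefficient of x^89 is 2^89 - 2^88 = 618970019642690137449562112 - 309485009821345068724781056 = 309485009821345068724781056.

309485009821345068724781056


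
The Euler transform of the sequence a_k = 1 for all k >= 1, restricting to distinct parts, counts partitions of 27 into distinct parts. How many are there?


Partitions of 27 into distinct parts can be computed via generating function.
Product (1+x)(1+x^2)(1+x^3)...
The coefficient of x^27 = 192

192


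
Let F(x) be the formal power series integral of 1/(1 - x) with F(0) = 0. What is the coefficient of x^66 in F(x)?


1/(1 - x) = sum_{k>=0} x^k. Integrating termwise and using F(0) = 0 gives
F(x) = sum_{k>=0} x^(k+1) / (k+1) = sum_{m>=1} x^m / m = -ln(1 - x).
So the coefficient of x^66 is 1/66 = 1/66.

1/66


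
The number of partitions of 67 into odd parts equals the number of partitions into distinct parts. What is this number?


Computing partitions of 67 into odd parts (1, 3, 5, ...):
Using the generating function prod_{k>=0} 1/(1-x^(2k+1)),
the count is 22250

22250


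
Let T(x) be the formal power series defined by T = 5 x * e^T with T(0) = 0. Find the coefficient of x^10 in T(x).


Apply the Lagrange inversion formula: if T = 5 x * phi(T) with phi(t) = e^t, then
[x^n] T = 5^n * (1/n) [t^(n-1)] phi(t)^n = 5^n * (1/n) [t^(n-1)] e^(n t) = 5^n * (1/n) * n^(n-1) / (n-1)! = 5^n * n^(n-1) / n!.
When c = 1 this is the Cayley count of rooted labeled trees on n vertices, divided by n!.
For n = 10: 5^10 * 10^9 / 10! = 9765625 * 1000000000/3628800 = 1525878906250/567.

1525878906250/567


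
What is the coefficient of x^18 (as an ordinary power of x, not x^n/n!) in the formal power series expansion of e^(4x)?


The exponential series is e^y = sum_{k>=0} y^k / k!. Substituting y = 4x gives
e^(4x) = sum_{k>=0} 4^k x^k / k!.
So the coefficient of x^n is a^n/n! with a = 4, n = 18:
4^18 / 18! = 68719476736/6402373705728000 = 1048576/97692469875

1048576/97692469875


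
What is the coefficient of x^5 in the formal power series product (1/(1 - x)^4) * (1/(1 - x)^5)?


Combine the factors: (1/(1 - x)^4) * (1/(1 - x)^5) = 1/(1 - x)^9.
Then use 1/(1 - x)^r = sum_{k>=0} C(k + r - 1, r - 1) x^k with r = 9 and k = 5:
C(13, 8) = 1287.

1287


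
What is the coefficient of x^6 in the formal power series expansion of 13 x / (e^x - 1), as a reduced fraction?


The exponential generating function for Bernoulli numbers is
x / (e^x - 1) = sum_{k>=0} B_k x^k / k!.
So the coefficient of x^6 in 13 x / (e^x - 1) is 13 B_6 / 6!.
Computing: B_6 = 1/42, 6! = 720, giving
13 * 1/42 / 720 = 13/30240.

13/30240


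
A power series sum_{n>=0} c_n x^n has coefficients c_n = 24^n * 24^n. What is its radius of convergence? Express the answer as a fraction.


By the root test (Cauchy-Hadamard), the radius is R = 1 / limsup_n |c_n|^(1/n).
Here |c_n|^(1/n) = (24^n * 24^n)^(1/n) = 24 * 24 = 576 for all n.
So R = 1/576 = 1/576.

1/576


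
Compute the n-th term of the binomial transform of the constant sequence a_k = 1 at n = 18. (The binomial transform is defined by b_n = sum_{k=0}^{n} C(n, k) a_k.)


With a_k = 1 for all k, b_n = sum_{k=0}^{n} C(n, k) = 2^n by the binomial theorem.
For n = 18: 2^18 = 262144.

262144


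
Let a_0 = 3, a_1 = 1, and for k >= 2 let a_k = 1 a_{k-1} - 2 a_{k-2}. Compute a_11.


Iterating the recurrence forward:
a_0 = 3
a_1 = 1
a_2 = 1*1 - 2*3 = -5
a_3 = 1*-5 - 2*1 = -7
a_4 = 1*-7 - 2*-5 = 3
a_5 = 1*3 - 2*-7 = 17
a_6 = 1*17 - 2*3 = 11
a_7 = 1*11 - 2*17 = -23
a_8 = 1*-23 - 2*11 = -45
a_9 = 1*-45 - 2*-23 = 1
a_10 = 1*1 - 2*-45 = 91
a_11 = 1*91 - 2*1 = 89
So a_11 = 89.

89


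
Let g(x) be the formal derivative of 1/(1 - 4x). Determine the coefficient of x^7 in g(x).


Differentiate termwise: d/dx sum_{k>=0} 4^k x^k = sum_{k>=1} k 4^k x^(k-1) = sum_{j>=0} (j+1) 4^(j+1) x^j.
Equivalently, d/dx [1/(1 - 4x)] = 4/(1 - 4x)^2.
For j = 7: 8 * 4^8 = 8 * 65536 = 524288.

524288


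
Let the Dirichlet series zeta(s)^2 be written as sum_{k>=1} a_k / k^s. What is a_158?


The Dirichlet convolution of the constant function 1 with itself gives (1 * 1)(k) = sum_{d | k} 1 = d(k), the number of positive divisors of k.
Since zeta(s) = sum_{k>=1} 1/k^s, we have zeta(s)^2 = sum_{k>=1} d(k)/k^s, so a_k = d(k).
For k = 158: the divisors are 1, 2, 79, 158.
Count = 4.

4


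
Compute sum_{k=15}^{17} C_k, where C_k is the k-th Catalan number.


C_15 through C_17: 9694845, 35357670, 129644790
Sum = 9694845 + 35357670 + 129644790
= 174697305

174697305


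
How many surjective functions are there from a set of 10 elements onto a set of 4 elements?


By inclusion-exclusion on which target elements are missed, the number of surjections from an n-set onto a k-set is
surj(n, k) = sum_{j=0}^{k} (-1)^j C(k, j) (k - j)^n.
Equivalently surj(n, k) = k! * S(n, k), where S(n, k) is the Stirling number of the second kind.
For n = 10, k = 4:
S(10, 4) = 34105, so
surj = 4! * 34105 = 24 * 34105 = 818520.

818520


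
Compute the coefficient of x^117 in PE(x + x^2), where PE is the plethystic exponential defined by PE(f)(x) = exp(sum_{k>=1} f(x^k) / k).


With f(x) = x + x^2, the exponent is sum_{k>=1} (x^k + x^(2k)) / k = -ln(1 - x) - ln(1 - x^2). Exponentiating:
PE(x + x^2) = 1 / ((1 - x)(1 - x^2)).
This is the generating function for partitions of n into parts of size 1 or 2. The number of 2's can be any j in 0..58, and the rest are 1's, so
[x^117] = floor(117/2) + 1 = 59.

59


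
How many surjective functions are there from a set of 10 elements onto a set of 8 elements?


By inclusion-exclusion on which target elements are missed, the number of surjections from an n-set onto a k-set is
surj(n, k) = sum_{j=0}^{k} (-1)^j C(k, j) (k - j)^n.
Equivalently surj(n, k) = k! * S(n, k), where S(n, k) is the Stirling number of the second kind.
For n = 10, k = 8:
S(10, 8) = 750, so
surj = 8! * 750 = 40320 * 750 = 30240000.

30240000


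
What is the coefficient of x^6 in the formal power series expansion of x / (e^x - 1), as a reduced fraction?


The exponential generating function for Bernoulli numbers is
x / (e^x - 1) = sum_{k>=0} B_k x^k / k!.
So the coefficient of x^6 in x / (e^x - 1) is B_6 / 6!.
Computing: B_6 = 1/42, 6! = 720, giving
1/42 / 720 = 1/30240.

1/30240


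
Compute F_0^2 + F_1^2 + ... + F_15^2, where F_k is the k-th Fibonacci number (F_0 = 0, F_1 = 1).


There is a standard identity sum_{k=0}^{N} F_k^2 = F_N * F_{N+1} (proved inductively from the telescoping relation F_k^2 = F_k F_{k+1} - F_{k-1} F_k). Then
sum_{k=0}^{15} F_k^2 = F_15 F_16 - F_0 F_0.
Computing: F_15 = 610, F_16 = 987.
Sum = 610 * 987 = 602070.

602070


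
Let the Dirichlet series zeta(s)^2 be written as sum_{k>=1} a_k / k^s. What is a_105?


The Dirichlet convolution of the constant function 1 with itself gives (1 * 1)(k) = sum_{d | k} 1 = d(k), the number of positive divisors of k.
Since zeta(s) = sum_{k>=1} 1/k^s, we have zeta(s)^2 = sum_{k>=1} d(k)/k^s, so a_k = d(k).
For k = 105: the divisors are 1, 3, 5, 7, 15, 21, 35, 105.
Count = 8.

8


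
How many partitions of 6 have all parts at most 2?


Using the generating function (1-x)^(-1)(1-x^2)^(-1),
the coefficient of x^6 counts these restricted partitions.
Result = 4

4


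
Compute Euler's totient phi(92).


phi(n) counts integers in [1, n] coprime to n. Using the multiplicative formula phi(n) = n * prod_{p | n} (1 - 1/p):
92 = 2^2 * 23, so
phi(92) = 92 * (1 - 1/2) * (1 - 1/23) = 44.

44


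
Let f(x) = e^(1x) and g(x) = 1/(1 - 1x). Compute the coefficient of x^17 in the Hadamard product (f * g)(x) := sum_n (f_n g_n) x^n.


Expanding: f_k = 1^k/k! (from e^(1x)) and g_k = 1^k (from 1/(1 - 1x)). So the Hadamard coefficient (f * g)_k = 1^k 1^k / k! = (1)^k / k!.
For k = 17: 1^17/17! = 1/355687428096000 = 1/355687428096000.

1/355687428096000


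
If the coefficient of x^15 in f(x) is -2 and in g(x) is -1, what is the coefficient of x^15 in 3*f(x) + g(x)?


Scalar multiplication scales coefficients: 3 * -2 = -6.
Then add the g coefficient: -6 + -1
= -7

-7


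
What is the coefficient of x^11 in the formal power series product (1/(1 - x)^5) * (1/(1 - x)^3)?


Combine the factors: (1/(1 - x)^5) * (1/(1 - x)^3) = 1/(1 - x)^8.
Then use 1/(1 - x)^r = sum_{k>=0} C(k + r - 1, r - 1) x^k with r = 8 and k = 11:
C(18, 7) = 31824.

31824


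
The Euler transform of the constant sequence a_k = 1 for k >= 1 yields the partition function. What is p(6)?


The Euler transform converts the sequence a_k = 1 into the number of integer partitions.
Using the recurrence or dynamic programming:
p(6) = 11

11


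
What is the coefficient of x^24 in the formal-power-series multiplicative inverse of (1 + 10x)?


The inverse is 1/(1 + 10x). Apply the geometric identity 1/(1 - y) = sum_{k>=0} y^k with y = -10x:
1/(1 + 10x) = sum_{k>=0} (-10)^k x^k.
So the coefficient of x^24 is (-10)^24 = 1000000000000000000000000.

1000000000000000000000000


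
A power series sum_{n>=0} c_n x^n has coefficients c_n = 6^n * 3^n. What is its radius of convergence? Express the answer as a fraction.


By the root test (Cauchy-Hadamard), the radius is R = 1 / limsup_n |c_n|^(1/n).
Here |c_n|^(1/n) = (6^n * 3^n)^(1/n) = 6 * 3 = 18 for all n.
So R = 1/18 = 1/18.

1/18


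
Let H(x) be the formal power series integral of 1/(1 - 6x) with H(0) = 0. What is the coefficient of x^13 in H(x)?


1/(1 - 6x) = sum_{k>=0} 6^k x^k. Integrating termwise with H(0) = 0:
H(x) = sum_{k>=0} 6^k x^(k+1) / (k+1) = sum_{m>=1} 6^(m-1) x^m / m.
For m = 13: 6^12/13 = 2176782336/13 = 2176782336/13.

2176782336/13


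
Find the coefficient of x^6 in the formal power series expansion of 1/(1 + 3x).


Write 1/(1 + c x) = 1/(1 - (-c) x) and apply the geometric-series identity
1/(1 - y) = sum_{k>=0} y^k to get 1/(1 + c x) = sum_{k>=0} (-c)^k x^k.
So the coefficient of x^k is (-c)^k = (-1)^k * c^k.
Here c = 3 and k = 6:
(-3)^6 = 1 * 729 = 729

729


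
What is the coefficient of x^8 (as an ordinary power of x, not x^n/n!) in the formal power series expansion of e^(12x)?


The exponential series is e^y = sum_{k>=0} y^k / k!. Substituting y = 12x gives
e^(12x) = sum_{k>=0} 12^k x^k / k!.
So the coefficient of x^n is a^n/n! with a = 12, n = 8:
12^8 / 8! = 429981696/40320 = 373248/35

373248/35


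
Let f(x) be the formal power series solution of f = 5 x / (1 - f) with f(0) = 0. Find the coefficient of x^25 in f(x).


Apply Lagrange inversion: f = 5 x * phi(f) with phi(t) = 1/(1 - t), so
[x^n] f = 5^n * (1/n) [t^(n-1)] phi(t)^n = 5^n * (1/n) [t^(n-1)] (1 - t)^(-n) = 5^n * (1/n) C(2n - 2, n - 1) = 5^n * C_{n-1}.
For n = 25: C_24 = C(48, 24) / 25 = 32247603683100/25 = 1289904147324.
With the 5^25 = 298023223876953125 factor, the coefficient is 298023223876953125 * 1289904147324 = 384421392477750778198242187500.

384421392477750778198242187500


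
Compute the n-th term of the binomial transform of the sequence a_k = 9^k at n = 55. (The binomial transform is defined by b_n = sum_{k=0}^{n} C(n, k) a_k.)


With a_k = 9^k, b_n = sum_{k=0}^{n} C(n, k) 9^k = (1 + 9)^n by the binomial theorem.
For n = 55: (1 + 9)^55 = 10^55 = 10000000000000000000000000000000000000000000000000000000.

10000000000000000000000000000000000000000000000000000000


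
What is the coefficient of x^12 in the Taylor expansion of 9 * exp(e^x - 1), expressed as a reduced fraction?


exp(e^x - 1) = sum_{k>=0} Bell_k x^k / k!, where Bell_k is the k-th Bell number.
So the coefficient of x^12 is 9 * Bell_12 / 12!.
Computing: Bell_12 = 4213597 and 12! = 479001600, giving
9 * 4213597/479001600 = 4213597/53222400.

4213597/53222400


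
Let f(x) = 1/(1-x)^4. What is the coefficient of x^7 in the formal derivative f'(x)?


Differentiate: d/dx [ 1/(1-x)^r ] = r / (1-x)^(r+1).
Here r = 4, so f'(x) = 4 / (1-x)^5.
The expansion of 1/(1-x)^(r+1) has coefficient of x^n equal to C(n+r, r).
So the coefficient of x^7 in f'(x) is
4 * C(11, 4) = 4 * 330 = 1320

1320


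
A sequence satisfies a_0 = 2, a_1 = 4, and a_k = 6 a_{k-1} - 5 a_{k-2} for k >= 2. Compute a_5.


The characteristic equation is t^2 - 6 t + 5 = 0, with roots r_1 = 5 and r_2 = 1 (so c_1 = r_1 + r_2, c_2 = -r_1 r_2 as required).
One can use the closed form a_n = A r_1^n + B r_2^n, but direct iteration is more reliable:
a_0 = 2, a_1 = 4, a_2 = 14, a_3 = 64, a_4 = 314, a_5 = 1564.
So a_5 = 1564.

1564


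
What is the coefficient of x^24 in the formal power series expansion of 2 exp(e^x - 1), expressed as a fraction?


exp(e^x - 1) is the exponential generating function for the Bell numbers Bell_k: exp(e^x - 1) = sum_{k>=0} Bell_k x^k / k!.
So the coefficient of x^24 in 2 exp(e^x - 1) is 2 Bell_24 / 24!.
Computing: Bell_24 = 445958869294805289 and 24! = 620448401733239439360000, giving
2 * 445958869294805289/620448401733239439360000 = 148652956431601763/103408066955539906560000.

148652956431601763/103408066955539906560000


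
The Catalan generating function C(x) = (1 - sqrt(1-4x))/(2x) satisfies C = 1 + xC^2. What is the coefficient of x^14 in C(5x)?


Substituting x -> 5x scales the n-th coefficient by 5^n, so [x^14] C(5x) = 5^14 * C_14.
C_14 = C(2*14, 14)/(15) = 40116600/15 = 2674440.
So 5^14 * 2674440 = 6103515625 * 2674440 = 16323486328125000.

16323486328125000


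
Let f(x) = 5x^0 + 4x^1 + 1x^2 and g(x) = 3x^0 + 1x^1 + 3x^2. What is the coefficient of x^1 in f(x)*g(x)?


Cauchy product at x^1:
5*1 + 4*3
= 17

17


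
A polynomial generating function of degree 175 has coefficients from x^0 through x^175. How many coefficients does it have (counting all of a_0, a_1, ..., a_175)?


A polynomial of degree 175 takes the form a_0 + a_1 x + ... + a_175 x^175.
The number of coefficients is 175 + 1 = 176.

176


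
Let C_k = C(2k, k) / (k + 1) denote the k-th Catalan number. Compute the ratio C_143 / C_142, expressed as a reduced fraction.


Using C_k = (2k)! / (k! (k+1)!), the ratio C_{k+1}/C_k simplifies to
C_{k+1}/C_k = [(2k+2)! / ((k+1)! (k+2)!)] * [k! (k+1)! / (2k)!]
 = (2k+2)(2k+1) / ((k+1)(k+2)) = 2(2k+1) / (k+2).
For k = 142: 2(2*142 + 1) / (142 + 2) = 570/144 = 95/24.

95/24


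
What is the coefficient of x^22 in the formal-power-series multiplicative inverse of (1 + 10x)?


The inverse is 1/(1 + 10x). Apply the geometric identity 1/(1 - y) = sum_{k>=0} y^k with y = -10x:
1/(1 + 10x) = sum_{k>=0} (-10)^k x^k.
So the coefficient of x^22 is (-10)^22 = 10000000000000000000000.

10000000000000000000000


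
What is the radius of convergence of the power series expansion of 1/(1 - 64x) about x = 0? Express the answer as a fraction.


Expanding 1/(1 - 64x) = sum_{k>=0} 64^k x^k, the series converges when |64x| < 1, i.e., |x| < 1/64.
So the radius of convergence is 1/64 = 1/64.

1/64


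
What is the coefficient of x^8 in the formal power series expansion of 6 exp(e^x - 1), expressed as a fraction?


exp(e^x - 1) is the exponential generating function for the Bell numbers Bell_k: exp(e^x - 1) = sum_{k>=0} Bell_k x^k / k!.
So the coefficient of x^8 in 6 exp(e^x - 1) is 6 Bell_8 / 8!.
Computing: Bell_8 = 4140 and 8! = 40320, giving
6 * 4140/40320 = 69/112.

69/112


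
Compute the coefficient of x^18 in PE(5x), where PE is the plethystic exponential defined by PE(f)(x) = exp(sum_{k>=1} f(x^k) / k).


With f(x) = 5x, the exponent is sum_{k>=1} 5 x^k / k = 5 * (-ln(1 - x)). Exponentiating:
PE(5x) = exp(-5 ln(1 - x)) = 1/(1 - x)^5.
By the negative binomial expansion, [x^n] 1/(1 - x)^5 = C(n + 4, 4).
For n = 18: C(22, 4) = 7315.

7315


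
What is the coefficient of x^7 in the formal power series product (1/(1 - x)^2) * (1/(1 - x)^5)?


Combine the factors: (1/(1 - x)^2) * (1/(1 - x)^5) = 1/(1 - x)^7.
Then use 1/(1 - x)^r = sum_{k>=0} C(k + r - 1, r - 1) x^k with r = 7 and k = 7:
C(13, 6) = 1716.

1716


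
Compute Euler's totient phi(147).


phi(n) counts integers in [1, n] coprime to n. Using the multiplicative formula phi(n) = n * prod_{p | n} (1 - 1/p):
147 = 3 * 7^2, so
phi(147) = 147 * (1 - 1/3) * (1 - 1/7) = 84.

84


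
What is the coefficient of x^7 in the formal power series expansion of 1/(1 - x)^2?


The negative binomial / multiset identity is
1/(1 - x)^r = sum_{k>=0} C(k + r - 1, r - 1) x^k.
Here r = 2 and k = 7, so the coefficient is
C(7 + 1, 1) = C(8, 1)
= 8

8


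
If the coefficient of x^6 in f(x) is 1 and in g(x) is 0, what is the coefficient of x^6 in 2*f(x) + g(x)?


Scalar multiplication scales coefficients: 2 * 1 = 2.
Then add the g coefficient: 2 + 0
= 2

2


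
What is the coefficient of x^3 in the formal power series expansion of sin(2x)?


The Maclaurin series is sin(t) = sum_{k>=0} (-1)^k t^(2k+1) / (2k+1)!, so substituting t = 2x, only odd powers of x are nonzero, with coefficient of x^(2k+1) equal to (-1)^k 2^(2k+1) / (2k+1)!.
Write 3 = 2*1 + 1, giving the coefficient (-1)^1 * 2^3 / 3! = -8/6 = -4/3.

-4/3


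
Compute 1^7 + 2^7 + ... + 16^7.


This power sum has a closed form given by Faulhaber's formula
sum_{k=1}^{m} k^p = (1 / (p + 1)) * sum_{j=0}^{p} C(p + 1, j) B_j m^(p + 1 - j),
but for small m direct computation is fastest:
1 + 128 + 2187 + 16384 + 78125 + 279936 + 823543 + 2097152 + 4782969 + 10000000 + 19487171 + 35831808 + 62748517 + 105413504 + 170859375 + 268435456 = 680856256.

680856256


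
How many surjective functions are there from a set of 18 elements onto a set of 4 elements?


By inclusion-exclusion on which target elements are missed, the number of surjections from an n-set onto a k-set is
surj(n, k) = sum_{j=0}^{k} (-1)^j C(k, j) (k - j)^n.
Equivalently surj(n, k) = k! * S(n, k), where S(n, k) is the Stirling number of the second kind.
For n = 18, k = 4:
S(18, 4) = 2798806985, so
surj = 4! * 2798806985 = 24 * 2798806985 = 67171367640.

67171367640


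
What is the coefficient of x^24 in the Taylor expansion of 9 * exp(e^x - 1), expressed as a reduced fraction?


exp(e^x - 1) = sum_{k>=0} Bell_k x^k / k!, where Bell_k is the k-th Bell number.
So the coefficient of x^24 is 9 * Bell_24 / 24!.
Computing: Bell_24 = 445958869294805289 and 24! = 620448401733239439360000, giving
9 * 445958869294805289/620448401733239439360000 = 148652956431601763/22979570434564423680000.

148652956431601763/22979570434564423680000


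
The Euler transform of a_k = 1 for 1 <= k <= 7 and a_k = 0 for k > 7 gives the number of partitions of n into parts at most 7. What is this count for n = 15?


Partitions of 15 into parts at most 7:
Using generating function (1-x)^(-1)(1-x^2)^(-1)...(1-x^7)^(-1),
the coefficient of x^15 = 131

131


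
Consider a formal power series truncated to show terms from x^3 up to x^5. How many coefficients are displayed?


From x^3 to x^5 inclusive, the count is 5 - 3 + 1 = 3.

3


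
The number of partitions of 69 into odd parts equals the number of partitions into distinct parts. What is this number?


Computing partitions of 69 into odd parts (1, 3, 5, ...):
Using the generating function prod_{k>=0} 1/(1-x^(2k+1)),
the count is 27130

27130


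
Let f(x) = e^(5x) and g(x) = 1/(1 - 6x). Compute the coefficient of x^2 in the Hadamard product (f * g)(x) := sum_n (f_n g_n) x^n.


Expanding: f_k = 5^k/k! (from e^(5x)) and g_k = 6^k (from 1/(1 - 6x)). So the Hadamard coefficient (f * g)_k = 5^k 6^k / k! = (30)^k / k!.
For k = 2: 30^2/2! = 900/2 = 450.

450


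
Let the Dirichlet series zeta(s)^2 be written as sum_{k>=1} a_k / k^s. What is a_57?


The Dirichlet convolution of the constant function 1 with itself gives (1 * 1)(k) = sum_{d | k} 1 = d(k), the number of positive divisors of k.
Since zeta(s) = sum_{k>=1} 1/k^s, we have zeta(s)^2 = sum_{k>=1} d(k)/k^s, so a_k = d(k).
For k = 57: the divisors are 1, 3, 19, 57.
Count = 4.

4


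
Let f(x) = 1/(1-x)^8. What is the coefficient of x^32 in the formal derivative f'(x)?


Differentiate: d/dx [ 1/(1-x)^r ] = r / (1-x)^(r+1).
Here r = 8, so f'(x) = 8 / (1-x)^9.
The expansion of 1/(1-x)^(r+1) has coefficient of x^n equal to C(n+r, r).
So the coefficient of x^32 in f'(x) is
8 * C(40, 8) = 8 * 76904685 = 615237480

615237480


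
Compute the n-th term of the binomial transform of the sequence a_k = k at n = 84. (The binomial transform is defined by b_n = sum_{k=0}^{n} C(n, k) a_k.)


With a_k = k, b_n = sum_{k=0}^{n} C(n, k) k. Using k * C(n, k) = n * C(n-1, k-1) gives b_n = n * sum_{k>=1} C(n-1, k-1) = n * 2^(n-1).
For n = 84: 84 * 2^83 = 84 * 9671406556917033397649408 = 812398150781030805402550272.

812398150781030805402550272
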